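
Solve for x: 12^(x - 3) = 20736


Express both sides with the same base.
20736 = 12^4
Since the bases match, equate exponents: x - 3 = 4
So x = 4 - (-3) = 7

x = 7


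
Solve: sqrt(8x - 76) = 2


Square both sides: 8x - 76 = 2^2 = 4
8x = 4 + 76 = 80
x = 10
Check: sqrt(8*10 - 76) = sqrt(4) = 2 ✓

x = 10


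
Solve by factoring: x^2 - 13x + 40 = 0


We need two numbers that multiply to 40 and add to -13.
Those numbers are -5 and -8 (since (-5) * (-8) = 40 and (-5) + (-8) = -13).
So x^2 - 13x + 40 = (x - 5)(x - 8) = 0
Setting each factor to zero: x = 5 or x = 8

x = 5, x = 8


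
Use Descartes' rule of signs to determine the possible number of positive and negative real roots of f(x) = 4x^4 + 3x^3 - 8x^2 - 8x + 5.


Descartes' rule of signs:

For positive roots, count sign changes in f(x) = 4x^4 + 3x^3 - 8x^2 - 8x + 5:
Signs of coefficients: +, +, -, -, +
Number of sign changes: 2
Possible positive real roots: 2, 0

For negative roots, examine f(-x) = 4x^4 - 3x^3 - 8x^2 + 8x + 5:
Signs of coefficients: +, -, -, +, +
Number of sign changes: 2
Possible negative real roots: 2, 0

Positive roots: 2 or 0; Negative roots: 2 or 0


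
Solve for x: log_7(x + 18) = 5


Convert to exponential form: x + 18 = 7^5 = 16807
x = 16807 - 18 = 16789
Check: log_7(16789 + 18) = log_7(16807) = log_7(16807) = 5 ✓

x = 16789


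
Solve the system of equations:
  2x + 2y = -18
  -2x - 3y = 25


Using Cramer's rule:
Determinant D = (2)(-3) - (-2)(2) = -6 + 4 = -2
Dx = (-18)(-3) - (25)(2) = 54 - 50 = 4
Dy = (2)(25) - (-2)(-18) = 50 - 36 = 14
x = Dx/D = 4/-2 = -2
y = Dy/D = 14/-2 = -7

x = -2, y = -7


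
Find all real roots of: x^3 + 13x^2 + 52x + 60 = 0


Let p(x) = x^3 + 13x^2 + 52x + 60. By the rational root theorem (leading coefficient 1), any rational root is an integer divisor of 60: try ±1, ±2, ... in turn.
Test x = 1: value = 126 ≠ 0.
Test x = -1: value = 20 ≠ 0.
Test x = 2: value = 224 ≠ 0.
Test x = -2: value = 0 ✓, so (x + 2) is a factor.
Synthetic division by (x + 2): bring down 1; 1(-2) + 13 = 11; 11(-2) + 52 = 30; 30(-2) + 60 = 0 → quotient x^2 + 11x + 30, remainder 0.
Solve the quadratic x^2 + 11x + 30 = 0: discriminant = 11^2 - 4(1)(30) = 121 - 120 = 1.
sqrt(1) = 1, so x = (-11 ± 1)/2: x = -5 or x = -6.

x = -6, x = -5, x = -2


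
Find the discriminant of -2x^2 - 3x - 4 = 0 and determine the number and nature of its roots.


For ax^2 + bx + c = 0, discriminant D = b^2 - 4ac
Here a = -2, b = -3, c = -4
D = (-3)^2 - 4(-2)(-4) = 9 - 32 = -23

D = -23 < 0
The equation has no real roots (2 complex conjugate roots).

Discriminant = -23, no real roots (2 complex conjugate roots)


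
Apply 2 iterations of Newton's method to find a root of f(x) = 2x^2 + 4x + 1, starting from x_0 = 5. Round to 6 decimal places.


Newton's method: x_(n+1) = x_n - f(x_n)/f'(x_n)
f(x) = 2x^2 + 4x + 1
f'(x) = 4x + 4

Iteration 1:
  f(5.000000) = 71.000000
  f'(5.000000) = 24.000000
  x_1 = 5.000000 - (71.000000)/(24.000000) = 2.041667

Iteration 2:
  f(2.041667) = 17.503472
  f'(2.041667) = 12.166667
  x_2 = 2.041667 - (17.503472)/(12.166667) = 0.603025

x_2 = 0.603025


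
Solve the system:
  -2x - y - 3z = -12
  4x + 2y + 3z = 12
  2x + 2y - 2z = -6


Using Cramer's rule. Expand each determinant along the first row.
D  = (-2)*[2*(-2) - 3*2] - (-1)*[4*(-2) - 3*2] + (-3)*[4*2 - 2*2]
  = (-2)*(-10) - (-1)*(-14) + (-3)*(4) = -6
Dx = (-12)*[2*(-2) - 3*2] - (-1)*[12*(-2) - 3*(-6)] + (-3)*[12*2 - 2*(-6)]
  = (-12)*(-10) - (-1)*(-6) + (-3)*(36) = 6
Dy = (-2)*[12*(-2) - 3*(-6)] - (-12)*[4*(-2) - 3*2] + (-3)*[4*(-6) - 12*2]
  = (-2)*(-6) - (-12)*(-14) + (-3)*(-48) = -12
Dz = (-2)*[2*(-6) - 12*2] - (-1)*[4*(-6) - 12*2] + (-12)*[4*2 - 2*2]
  = (-2)*(-36) - (-1)*(-48) + (-12)*(4) = -24
x = Dx/D = 6/-6 = -1, y = Dy/D = -12/-6 = 2, z = Dz/D = -24/-6 = 4
Check eq1: (-2)(-1) + (-1)(2) + (-3)(4) = -12 = -12 ✓
Check eq2: (4)(-1) + (2)(2) + (3)(4) = 12 = 12 ✓
Check eq3: (2)(-1) + (2)(2) + (-2)(4) = -6 = -6 ✓

x = -1, y = 2, z = 4


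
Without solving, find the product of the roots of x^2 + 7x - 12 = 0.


By Vieta's formulas for ax^2 + bx + c = 0:
  Sum of roots = -b/a
  Product of roots = c/a

Here a = 1, b = 7, c = -12
Sum = -(7)/1 = -7
Product = -12/1 = -12

Product = -12


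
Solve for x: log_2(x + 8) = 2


Convert to exponential form: x + 8 = 2^2 = 4
x = 4 - 8 = -4
Check: log_2(-4 + 8) = log_2(4) = log_2(4) = 2 ✓

x = -4


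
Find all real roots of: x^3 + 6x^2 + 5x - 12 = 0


Let p(x) = x^3 + 6x^2 + 5x - 12. By the rational root theorem (leading coefficient 1), any rational root is an integer divisor of 12: try ±1, ±2, ... in turn.
Test x = 1: value = 0 ✓, so (x - 1) is a factor.
Synthetic division by (x - 1): bring down 1; 1(1) + 6 = 7; 7(1) + 5 = 12; 12(1) - 12 = 0 → quotient x^2 + 7x + 12, remainder 0.
Solve the quadratic x^2 + 7x + 12 = 0: discriminant = 7^2 - 4(1)(12) = 49 - 48 = 1.
sqrt(1) = 1, so x = (-7 ± 1)/2: x = -3 or x = -4.

x = -4, x = -3, x = 1


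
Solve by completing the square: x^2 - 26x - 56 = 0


Start: x^2 - 26x - 56 = 0
Move constant: x^2 - 26x = 56
Half of -26 is -13, squared is 169
Add 169 to both sides: x^2 - 26x + 169 = 225
(x - 13)^2 = 225
x - 13 = ±15
x = 13 + 15 = 28 or x = 13 - 15 = -2

x = -2, x = 28


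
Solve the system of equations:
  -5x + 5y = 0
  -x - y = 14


Using Cramer's rule:
Determinant D = (-5)(-1) - (-1)(5) = 5 + 5 = 10
Dx = (0)(-1) - (14)(5) = 0 - 70 = -70
Dy = (-5)(14) - (-1)(0) = -70 - 0 = -70
x = Dx/D = -70/10 = -7
y = Dy/D = -70/10 = -7

x = -7, y = -7


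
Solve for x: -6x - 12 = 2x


Starting with: -6x - 12 = 2x
Move all x terms to left: (-6 - 2)x = 0 + 12
Simplify: -8x = 12
Divide both sides by -8: x = -3/2

x = -3/2


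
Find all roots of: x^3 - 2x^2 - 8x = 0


The constant term is 0, so x = 0 is a root. Factor out x:
  x^2 - 2x - 8 = 0
Solve the quadratic x^2 - 2x - 8 = 0: discriminant = (-2)^2 - 4(1)(-8) = 4 + 32 = 36.
sqrt(36) = 6, so x = (2 ± 6)/2: x = 4 or x = -2.
Collecting all roots found:

x = -2, x = 0, x = 4


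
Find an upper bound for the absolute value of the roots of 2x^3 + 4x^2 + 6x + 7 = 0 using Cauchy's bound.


Cauchy's bound: all roots r satisfy |r| <= 1 + max(|a_i/a_n|) for i = 0,...,n-1
where a_n is the leading coefficient.

Coefficients: [2, 4, 6, 7]
Leading coefficient a_n = 2
Ratios |a_i/a_n|: 2, 3, 7/2
Maximum ratio: 7/2
Cauchy's bound: |r| <= 1 + 7/2 = 9/2

Upper bound = 9/2


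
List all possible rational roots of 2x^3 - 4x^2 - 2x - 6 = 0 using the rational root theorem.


Rational root theorem: possible roots are ±p/q where:
  p divides the constant term (-6): p ∈ {1, 2, 3, 6}
  q divides the leading coefficient (2): q ∈ {1, 2}

All possible rational roots: -6, -3, -2, -3/2, -1, -1/2, 1/2, 1, 3/2, 2, 3, 6

-6, -3, -2, -3/2, -1, -1/2, 1/2, 1, 3/2, 2, 3, 6


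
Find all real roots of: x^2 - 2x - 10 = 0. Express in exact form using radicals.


Using the quadratic formula: x = (-b ± sqrt(b^2 - 4ac)) / (2a)
Here a = 1, b = -2, c = -10
Discriminant = b^2 - 4ac = (-2)^2 - 4(1)(-10) = 4 + 40 = 44
Since discriminant = 44 > 0, there are two real roots.
x = (2 ± 2*sqrt(11)) / 2
Simplifying: x = 1 ± sqrt(11)
Numerically: x ≈ 4.3166 or x ≈ -2.3166

x = 1 + sqrt(11) or x = 1 - sqrt(11)


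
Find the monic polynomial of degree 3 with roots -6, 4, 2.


A monic polynomial with roots -6, 4, 2 is:
p(x) = (x + 6)(x - 4)(x - 2)
After multiplying by (x + 6): x + 6
After multiplying by (x - 4): x^2 + 2x - 24
After multiplying by (x - 2): x^3 - 28x + 48

x^3 - 28x + 48


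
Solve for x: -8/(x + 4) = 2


Multiply both sides by (x + 4): -8 = 2(x + 4)
Distribute: -8 = 2x + 8
2x = -8 - 8 = -16
x = -8

x = -8


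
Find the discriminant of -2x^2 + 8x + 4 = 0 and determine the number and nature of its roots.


For ax^2 + bx + c = 0, discriminant D = b^2 - 4ac
Here a = -2, b = 8, c = 4
D = (8)^2 - 4(-2)(4) = 64 + 32 = 96

D = 96 > 0 but not a perfect square
The equation has 2 distinct real irrational roots.

Discriminant = 96, 2 distinct real irrational roots


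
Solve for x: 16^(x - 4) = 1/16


Express both sides with the same base.
1/16 = 16^(-1)
Since the bases match, equate exponents: x - 4 = -1
So x = -1 - (-4) = 3

x = 3


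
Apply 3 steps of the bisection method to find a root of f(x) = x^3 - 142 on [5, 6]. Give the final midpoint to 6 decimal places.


f(x) = x^3 - 142
f(5) = -17 < 0
f(6) = 74 > 0

Step 1: midpoint = (5.000000 + 6.000000)/2 = 5.500000
  f(5.500000) = 24.375000
  f(mid) > 0, so root is in [5.000000, 5.500000]

Step 2: midpoint = (5.000000 + 5.500000)/2 = 5.250000
  f(5.250000) = 2.703125
  f(mid) > 0, so root is in [5.000000, 5.250000]

Step 3: midpoint = (5.000000 + 5.250000)/2 = 5.125000
  f(5.125000) = -7.388672
  f(mid) < 0, so root is in [5.125000, 5.250000]

midpoint = 5.125000


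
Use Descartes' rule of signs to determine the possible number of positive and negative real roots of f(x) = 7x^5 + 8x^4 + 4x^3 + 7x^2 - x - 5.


Descartes' rule of signs:

For positive roots, count sign changes in f(x) = 7x^5 + 8x^4 + 4x^3 + 7x^2 - x - 5:
Signs of coefficients: +, +, +, +, -, -
Number of sign changes: 1
Possible positive real roots: 1

For negative roots, examine f(-x) = -7x^5 + 8x^4 - 4x^3 + 7x^2 + x - 5:
Signs of coefficients: -, +, -, +, +, -
Number of sign changes: 4
Possible negative real roots: 4, 2, 0

Positive roots: 1; Negative roots: 4 or 2 or 0


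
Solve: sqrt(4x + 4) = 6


Square both sides: 4x + 4 = 6^2 = 36
4x = 36 - 4 = 32
x = 8
Check: sqrt(4*8 + 4) = sqrt(36) = 6 ✓

x = 8


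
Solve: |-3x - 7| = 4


An absolute value equation |expr| = 4 gives two cases:
Case 1: -3x - 7 = 4
  -3x = 11, so x = -11/3
Case 2: -3x - 7 = -4
  -3x = 3, so x = -1

x = -11/3, x = -1


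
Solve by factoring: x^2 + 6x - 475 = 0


We need two numbers that multiply to -475 and add to 6.
Those numbers are 25 and -19 (since 25 * (-19) = -475 and 25 + (-19) = 6).
So x^2 + 6x - 475 = (x + 25)(x - 19) = 0
Setting each factor to zero: x = -25 or x = 19

x = -25, x = 19


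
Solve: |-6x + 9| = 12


An absolute value equation |expr| = 12 gives two cases:
Case 1: -6x + 9 = 12
  -6x = 3, so x = -1/2
Case 2: -6x + 9 = -12
  -6x = -21, so x = 7/2

x = -1/2, x = 7/2


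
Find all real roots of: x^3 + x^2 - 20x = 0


The constant term is 0, so x = 0 is a root. Factor out x:
  x(x^2 + x - 20) = 0
Solve the quadratic x^2 + x - 20 = 0: discriminant = 1^2 - 4(1)(-20) = 1 + 80 = 81.
sqrt(81) = 9, so x = (-1 ± 9)/2: x = 4 or x = -5.

x = -5, x = 0, x = 4


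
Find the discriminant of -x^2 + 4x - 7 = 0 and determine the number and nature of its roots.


For ax^2 + bx + c = 0, discriminant D = b^2 - 4ac
Here a = -1, b = 4, c = -7
D = (4)^2 - 4(-1)(-7) = 16 - 28 = -12

D = -12 < 0
The equation has no real roots (2 complex conjugate roots).

Discriminant = -12, no real roots (2 complex conjugate roots)


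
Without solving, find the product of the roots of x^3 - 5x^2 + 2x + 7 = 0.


By Vieta's formulas for x^3 + bx^2 + cx + d = 0:
  r1 + r2 + r3 = -b/a = 5
  r1*r2 + r1*r3 + r2*r3 = c/a = 2
  r1*r2*r3 = -d/a = -7


Product = -7


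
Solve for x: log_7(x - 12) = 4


Convert to exponential form: x - 12 = 7^4 = 2401
x = 2401 + 12 = 2413
Check: log_7(2413 - 12) = log_7(2401) = log_7(2401) = 4 ✓

x = 2413


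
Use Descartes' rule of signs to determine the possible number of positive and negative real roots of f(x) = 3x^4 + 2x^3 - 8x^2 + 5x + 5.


Descartes' rule of signs:

For positive roots, count sign changes in f(x) = 3x^4 + 2x^3 - 8x^2 + 5x + 5:
Signs of coefficients: +, +, -, +, +
Number of sign changes: 2
Possible positive real roots: 2, 0

For negative roots, examine f(-x) = 3x^4 - 2x^3 - 8x^2 - 5x + 5:
Signs of coefficients: +, -, -, -, +
Number of sign changes: 2
Possible negative real roots: 2, 0

Positive roots: 2 or 0; Negative roots: 2 or 0


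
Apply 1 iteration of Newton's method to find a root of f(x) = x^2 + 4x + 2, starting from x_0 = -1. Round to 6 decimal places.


Newton's method: x_(n+1) = x_n - f(x_n)/f'(x_n)
f(x) = x^2 + 4x + 2
f'(x) = 2x + 4

Iteration 1:
  f(-1.000000) = -1.000000
  f'(-1.000000) = 2.000000
  x_1 = -1.000000 - (-1.000000)/(2.000000) = -0.500000

x_1 = -0.500000


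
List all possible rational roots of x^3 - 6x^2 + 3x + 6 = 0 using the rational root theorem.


Rational root theorem: possible roots are ±p/q where:
  p divides the constant term (6): p ∈ {1, 2, 3, 6}
  q divides the leading coefficient (1): q ∈ {1}

All possible rational roots: -6, -3, -2, -1, 1, 2, 3, 6

-6, -3, -2, -1, 1, 2, 3, 6


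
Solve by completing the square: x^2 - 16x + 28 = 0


Start: x^2 - 16x + 28 = 0
Move constant: x^2 - 16x = -28
Half of -16 is -8, squared is 64
Add 64 to both sides: x^2 - 16x + 64 = 36
(x - 8)^2 = 36
x - 8 = ±6
x = 8 + 6 = 14 or x = 8 - 6 = 2

x = 2, x = 14


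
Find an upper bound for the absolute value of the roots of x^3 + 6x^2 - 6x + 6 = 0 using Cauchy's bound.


Cauchy's bound: all roots r satisfy |r| <= 1 + max(|a_i/a_n|) for i = 0,...,n-1
where a_n is the leading coefficient.

Coefficients: [1, 6, -6, 6]
Leading coefficient a_n = 1
Ratios |a_i/a_n|: 6, 6, 6
Maximum ratio: 6
Cauchy's bound: |r| <= 1 + 6 = 7

Upper bound = 7


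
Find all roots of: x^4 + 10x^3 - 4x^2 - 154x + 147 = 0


Let p(x) = x^4 + 10x^3 - 4x^2 - 154x + 147. By the rational root theorem (leading coefficient 1), any rational root is an integer divisor of 147: try ±1, ±2, ... in turn.
Test x = 1: value = 0 ✓, so (x - 1) is a factor.
Synthetic division by (x - 1): bring down 1; 1(1) + 10 = 11; 11(1) - 4 = 7; 7(1) - 154 = -147; (-147)(1) + 147 = 0 → quotient x^3 + 11x^2 + 7x - 147, remainder 0.
Continue with the quotient x^3 + 11x^2 + 7x - 147 (candidates must divide 147; re-test x = 1 first in case it repeats).
Test x = 1: value = -128 ≠ 0.
Test x = -1: value = -144 ≠ 0.
Test x = 3: value = 0 ✓, so (x - 3) is a factor.
Synthetic division by (x - 3): bring down 1; 1(3) + 11 = 14; 14(3) + 7 = 49; 49(3) - 147 = 0 → quotient x^2 + 14x + 49, remainder 0.
Solve the quadratic x^2 + 14x + 49 = 0: discriminant = 14^2 - 4(1)(49) = 196 - 196 = 0.
Discriminant = 0, so a double root: x = -14/2 = -7.
Collecting all roots found:

x = -7 (multiplicity 2), x = 1, x = 3


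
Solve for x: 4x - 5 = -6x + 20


Starting with: 4x - 5 = -6x + 20
Move all x terms to left: (4 + 6)x = 20 + 5
Simplify: 10x = 25
Divide both sides by 10: x = 5/2

x = 5/2


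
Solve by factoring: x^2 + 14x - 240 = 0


We need two numbers that multiply to -240 and add to 14.
Those numbers are 24 and -10 (since 24 * (-10) = -240 and 24 + (-10) = 14).
So x^2 + 14x - 240 = (x + 24)(x - 10) = 0
Setting each factor to zero: x = -24 or x = 10

x = -24, x = 10


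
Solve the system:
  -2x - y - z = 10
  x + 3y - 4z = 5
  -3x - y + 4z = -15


Using Cramer's rule. Expand each determinant along the first row.
D  = (-2)*[3*4 - (-4)*(-1)] - (-1)*[1*4 - (-4)*(-3)] + (-1)*[1*(-1) - 3*(-3)]
  = (-2)*(8) - (-1)*(-8) + (-1)*(8) = -32
Dx = 10*[3*4 - (-4)*(-1)] - (-1)*[5*4 - (-4)*(-15)] + (-1)*[5*(-1) - 3*(-15)]
  = 10*(8) - (-1)*(-40) + (-1)*(40) = 0
Dy = (-2)*[5*4 - (-4)*(-15)] - 10*[1*4 - (-4)*(-3)] + (-1)*[1*(-15) - 5*(-3)]
  = (-2)*(-40) - 10*(-8) + (-1)*(0) = 160
Dz = (-2)*[3*(-15) - 5*(-1)] - (-1)*[1*(-15) - 5*(-3)] + 10*[1*(-1) - 3*(-3)]
  = (-2)*(-40) - (-1)*(0) + 10*(8) = 160
x = Dx/D = 0/-32 = 0, y = Dy/D = 160/-32 = -5, z = Dz/D = 160/-32 = -5
Check eq1: (-2)(0) + (-1)(-5) + (-1)(-5) = 10 = 10 ✓
Check eq2: (1)(0) + (3)(-5) + (-4)(-5) = 5 = 5 ✓
Check eq3: (-3)(0) + (-1)(-5) + (4)(-5) = -15 = -15 ✓

x = 0, y = -5, z = -5


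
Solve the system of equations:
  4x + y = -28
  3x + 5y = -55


Using Cramer's rule:
Determinant D = (4)(5) - (3)(1) = 20 - 3 = 17
Dx = (-28)(5) - (-55)(1) = -140 + 55 = -85
Dy = (4)(-55) - (3)(-28) = -220 + 84 = -136
x = Dx/D = -85/17 = -5
y = Dy/D = -136/17 = -8

x = -5, y = -8


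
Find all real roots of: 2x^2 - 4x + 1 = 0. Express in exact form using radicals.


Using the quadratic formula: x = (-b ± sqrt(b^2 - 4ac)) / (2a)
Here a = 2, b = -4, c = 1
Discriminant = b^2 - 4ac = (-4)^2 - 4(2)(1) = 16 - 8 = 8
Since discriminant = 8 > 0, there are two real roots.
x = (4 ± 2*sqrt(2)) / 4
Simplifying: x = (2 ± sqrt(2)) / 2
Numerically: x ≈ 1.7071 or x ≈ 0.2929

x = (2 + sqrt(2)) / 2 or x = (2 - sqrt(2)) / 2


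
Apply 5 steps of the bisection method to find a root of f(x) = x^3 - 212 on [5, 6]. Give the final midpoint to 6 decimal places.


f(x) = x^3 - 212
f(5) = -87 < 0
f(6) = 4 > 0

Step 1: midpoint = (5.000000 + 6.000000)/2 = 5.500000
  f(5.500000) = -45.625000
  f(mid) < 0, so root is in [5.500000, 6.000000]

Step 2: midpoint = (5.500000 + 6.000000)/2 = 5.750000
  f(5.750000) = -21.890625
  f(mid) < 0, so root is in [5.750000, 6.000000]

Step 3: midpoint = (5.750000 + 6.000000)/2 = 5.875000
  f(5.875000) = -9.220703
  f(mid) < 0, so root is in [5.875000, 6.000000]

Step 4: midpoint = (5.875000 + 6.000000)/2 = 5.937500
  f(5.937500) = -2.679932
  f(mid) < 0, so root is in [5.937500, 6.000000]

Step 5: midpoint = (5.937500 + 6.000000)/2 = 5.968750
  f(5.968750) = 0.642548
  f(mid) > 0, so root is in [5.937500, 5.968750]

midpoint = 5.968750


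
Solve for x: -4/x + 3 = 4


Subtract 3 from both sides: -4/x = 1
Multiply both sides by x: -4 = 1 * x
Divide by 1: x = -4

x = -4


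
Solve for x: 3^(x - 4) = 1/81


Express both sides with the same base.
1/81 = 3^(-4)
Since the bases match, equate exponents: x - 4 = -4
So x = -4 - (-4) = 0

x = 0


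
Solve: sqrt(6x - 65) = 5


Square both sides: 6x - 65 = 5^2 = 25
6x = 25 + 65 = 90
x = 15
Check: sqrt(6*15 - 65) = sqrt(25) = 5 ✓

x = 15


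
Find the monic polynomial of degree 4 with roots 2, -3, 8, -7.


A monic polynomial with roots 2, -3, 8, -7 is:
p(x) = (x - 2)(x + 3)(x - 8)(x + 7)
After multiplying by (x - 2): x - 2
After multiplying by (x + 3): x^2 + x - 6
After multiplying by (x - 8): x^3 - 7x^2 - 14x + 48
After multiplying by (x + 7): x^4 - 63x^2 - 50x + 336

x^4 - 63x^2 - 50x + 336


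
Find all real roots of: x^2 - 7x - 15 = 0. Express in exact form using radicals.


Using the quadratic formula: x = (-b ± sqrt(b^2 - 4ac)) / (2a)
Here a = 1, b = -7, c = -15
Discriminant = b^2 - 4ac = (-7)^2 - 4(1)(-15) = 49 + 60 = 109
Since discriminant = 109 > 0, there are two real roots.
x = (7 ± sqrt(109)) / 2
Numerically: x ≈ 8.7202 or x ≈ -1.7202

x = (7 + sqrt(109)) / 2 or x = (7 - sqrt(109)) / 2


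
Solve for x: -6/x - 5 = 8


Subtract -5 from both sides: -6/x = 13
Multiply both sides by x: -6 = 13 * x
Divide by 13: x = -6/13

x = -6/13


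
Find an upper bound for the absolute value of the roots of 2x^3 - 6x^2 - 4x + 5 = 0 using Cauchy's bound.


Cauchy's bound: all roots r satisfy |r| <= 1 + max(|a_i/a_n|) for i = 0,...,n-1
where a_n is the leading coefficient.

Coefficients: [2, -6, -4, 5]
Leading coefficient a_n = 2
Ratios |a_i/a_n|: 3, 2, 5/2
Maximum ratio: 3
Cauchy's bound: |r| <= 1 + 3 = 4

Upper bound = 4


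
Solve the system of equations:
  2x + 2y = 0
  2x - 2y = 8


Using Cramer's rule:
Determinant D = (2)(-2) - (2)(2) = -4 - 4 = -8
Dx = (0)(-2) - (8)(2) = 0 - 16 = -16
Dy = (2)(8) - (2)(0) = 16 - 0 = 16
x = Dx/D = -16/-8 = 2
y = Dy/D = 16/-8 = -2

x = 2, y = -2


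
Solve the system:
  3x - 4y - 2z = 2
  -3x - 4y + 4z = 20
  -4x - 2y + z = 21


Using Cramer's rule. Expand each determinant along the first row.
D  = 3*[(-4)*1 - 4*(-2)] - (-4)*[(-3)*1 - 4*(-4)] + (-2)*[(-3)*(-2) - (-4)*(-4)]
  = 3*(4) - (-4)*(13) + (-2)*(-10) = 84
Dx = 2*[(-4)*1 - 4*(-2)] - (-4)*[20*1 - 4*21] + (-2)*[20*(-2) - (-4)*21]
  = 2*(4) - (-4)*(-64) + (-2)*(44) = -336
Dy = 3*[20*1 - 4*21] - 2*[(-3)*1 - 4*(-4)] + (-2)*[(-3)*21 - 20*(-4)]
  = 3*(-64) - 2*(13) + (-2)*(17) = -252
Dz = 3*[(-4)*21 - 20*(-2)] - (-4)*[(-3)*21 - 20*(-4)] + 2*[(-3)*(-2) - (-4)*(-4)]
  = 3*(-44) - (-4)*(17) + 2*(-10) = -84
x = Dx/D = -336/84 = -4, y = Dy/D = -252/84 = -3, z = Dz/D = -84/84 = -1
Check eq1: (3)(-4) + (-4)(-3) + (-2)(-1) = 2 = 2 ✓
Check eq2: (-3)(-4) + (-4)(-3) + (4)(-1) = 20 = 20 ✓
Check eq3: (-4)(-4) + (-2)(-3) + (1)(-1) = 21 = 21 ✓

x = -4, y = -3, z = -1


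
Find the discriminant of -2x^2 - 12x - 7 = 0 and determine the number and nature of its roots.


For ax^2 + bx + c = 0, discriminant D = b^2 - 4ac
Here a = -2, b = -12, c = -7
D = (-12)^2 - 4(-2)(-7) = 144 - 56 = 88

D = 88 > 0 but not a perfect square
The equation has 2 distinct real irrational roots.

Discriminant = 88, 2 distinct real irrational roots


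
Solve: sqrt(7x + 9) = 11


Square both sides: 7x + 9 = 11^2 = 121
7x = 121 - 9 = 112
x = 16
Check: sqrt(7*16 + 9) = sqrt(121) = 11 ✓

x = 16


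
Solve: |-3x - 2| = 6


An absolute value equation |expr| = 6 gives two cases:
Case 1: -3x - 2 = 6
  -3x = 8, so x = -8/3
Case 2: -3x - 2 = -6
  -3x = -4, so x = 4/3

x = -8/3, x = 4/3


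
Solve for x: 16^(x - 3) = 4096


Express both sides with the same base.
4096 = 16^3
Since the bases match, equate exponents: x - 3 = 3
So x = 3 - (-3) = 6

x = 6


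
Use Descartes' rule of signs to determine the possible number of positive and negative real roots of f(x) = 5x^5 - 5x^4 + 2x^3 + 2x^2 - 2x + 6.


Descartes' rule of signs:

For positive roots, count sign changes in f(x) = 5x^5 - 5x^4 + 2x^3 + 2x^2 - 2x + 6:
Signs of coefficients: +, -, +, +, -, +
Number of sign changes: 4
Possible positive real roots: 4, 2, 0

For negative roots, examine f(-x) = -5x^5 - 5x^4 - 2x^3 + 2x^2 + 2x + 6:
Signs of coefficients: -, -, -, +, +, +
Number of sign changes: 1
Possible negative real roots: 1

Positive roots: 4 or 2 or 0; Negative roots: 1


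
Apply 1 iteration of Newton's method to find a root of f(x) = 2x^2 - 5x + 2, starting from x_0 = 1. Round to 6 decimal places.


Newton's method: x_(n+1) = x_n - f(x_n)/f'(x_n)
f(x) = 2x^2 - 5x + 2
f'(x) = 4x - 5

Iteration 1:
  f(1.000000) = -1.000000
  f'(1.000000) = -1.000000
  x_1 = 1.000000 - (-1.000000)/(-1.000000) = 0.000000

x_1 = 0.000000


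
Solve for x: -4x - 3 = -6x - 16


Starting with: -4x - 3 = -6x - 16
Move all x terms to left: (-4 + 6)x = -16 + 3
Simplify: 2x = -13
Divide both sides by 2: x = -13/2

x = -13/2


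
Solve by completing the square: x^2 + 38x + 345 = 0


Start: x^2 + 38x + 345 = 0
Move constant: x^2 + 38x = -345
Half of 38 is 19, squared is 361
Add 361 to both sides: x^2 + 38x + 361 = 16
(x + 19)^2 = 16
x + 19 = ±4
x = -19 + 4 = -15 or x = -19 - 4 = -23

x = -23, x = -15


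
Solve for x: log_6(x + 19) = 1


Convert to exponential form: x + 19 = 6^1 = 6
x = 6 - 19 = -13
Check: log_6(-13 + 19) = log_6(6) = log_6(6) = 1 ✓

x = -13


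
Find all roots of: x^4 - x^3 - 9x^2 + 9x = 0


The constant term is 0, so x = 0 is a root. Factor out x:
  x^3 - x^2 - 9x + 9 = 0
Let p(x) = x^3 - x^2 - 9x + 9. By the rational root theorem (leading coefficient 1), any rational root is an integer divisor of 9: try ±1, ±2, ... in turn.
Test x = 1: value = 0 ✓, so (x - 1) is a factor.
Synthetic division by (x - 1): bring down 1; 1(1) - 1 = 0; 0(1) - 9 = -9; (-9)(1) + 9 = 0 → quotient x^2 - 9, remainder 0.
Solve the quadratic x^2 - 9 = 0: discriminant = 0^2 - 4(1)(-9) = 0 + 36 = 36.
sqrt(36) = 6, so x = (0 ± 6)/2: x = 3 or x = -3.
Collecting all roots found:

x = -3, x = 0, x = 1, x = 3


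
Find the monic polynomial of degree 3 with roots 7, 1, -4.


A monic polynomial with roots 7, 1, -4 is:
p(x) = (x - 7)(x - 1)(x + 4)
After multiplying by (x - 7): x - 7
After multiplying by (x - 1): x^2 - 8x + 7
After multiplying by (x + 4): x^3 - 4x^2 - 25x + 28

x^3 - 4x^2 - 25x + 28


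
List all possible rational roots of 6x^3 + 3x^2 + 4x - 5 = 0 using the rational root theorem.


Rational root theorem: possible roots are ±p/q where:
  p divides the constant term (-5): p ∈ {1, 5}
  q divides the leading coefficient (6): q ∈ {1, 2, 3, 6}

All possible rational roots: -5, -5/2, -5/3, -1, -5/6, -1/2, -1/3, -1/6, 1/6, 1/3, 1/2, 5/6, 1, 5/3, 5/2, 5

-5, -5/2, -5/3, -1, -5/6, -1/2, -1/3, -1/6, 1/6, 1/3, 1/2, 5/6, 1, 5/3, 5/2, 5


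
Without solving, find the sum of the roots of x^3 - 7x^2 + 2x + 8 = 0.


By Vieta's formulas for x^3 + bx^2 + cx + d = 0:
  r1 + r2 + r3 = -b/a = 7
  r1*r2 + r1*r3 + r2*r3 = c/a = 2
  r1*r2*r3 = -d/a = -8


Sum = 7


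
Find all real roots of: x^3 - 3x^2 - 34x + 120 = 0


Let p(x) = x^3 - 3x^2 - 34x + 120. By the rational root theorem (leading coefficient 1), any rational root is an integer divisor of 120: try ±1, ±2, ... in turn.
Test x = 1: value = 84 ≠ 0.
Test x = -1: value = 150 ≠ 0.
Test x = 2: value = 48 ≠ 0.
Test x = -2: value = 168 ≠ 0.
Test x = 3: value = 18 ≠ 0.
Test x = -3: value = 168 ≠ 0.
Test x = 4: value = 0 ✓, so (x - 4) is a factor.
Synthetic division by (x - 4): bring down 1; 1(4) - 3 = 1; 1(4) - 34 = -30; (-30)(4) + 120 = 0 → quotient x^2 + x - 30, remainder 0.
Solve the quadratic x^2 + x - 30 = 0: discriminant = 1^2 - 4(1)(-30) = 1 + 120 = 121.
sqrt(121) = 11, so x = (-1 ± 11)/2: x = 5 or x = -6.

x = -6, x = 4, x = 5


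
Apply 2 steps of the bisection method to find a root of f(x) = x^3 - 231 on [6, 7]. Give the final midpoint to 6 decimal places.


f(x) = x^3 - 231
f(6) = -15 < 0
f(7) = 112 > 0

Step 1: midpoint = (6.000000 + 7.000000)/2 = 6.500000
  f(6.500000) = 43.625000
  f(mid) > 0, so root is in [6.000000, 6.500000]

Step 2: midpoint = (6.000000 + 6.500000)/2 = 6.250000
  f(6.250000) = 13.140625
  f(mid) > 0, so root is in [6.000000, 6.250000]

midpoint = 6.250000


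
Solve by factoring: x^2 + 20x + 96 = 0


We need two numbers that multiply to 96 and add to 20.
Those numbers are 8 and 12 (since 8 * 12 = 96 and 8 + 12 = 20).
So x^2 + 20x + 96 = (x + 8)(x + 12) = 0
Setting each factor to zero: x = -8 or x = -12

x = -12, x = -8


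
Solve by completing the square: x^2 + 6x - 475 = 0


Start: x^2 + 6x - 475 = 0
Move constant: x^2 + 6x = 475
Half of 6 is 3, squared is 9
Add 9 to both sides: x^2 + 6x + 9 = 484
(x + 3)^2 = 484
x + 3 = ±22
x = -3 + 22 = 19 or x = -3 - 22 = -25

x = -25, x = 19


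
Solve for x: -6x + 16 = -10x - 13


Starting with: -6x + 16 = -10x - 13
Move all x terms to left: (-6 + 10)x = -13 - 16
Simplify: 4x = -29
Divide both sides by 4: x = -29/4

x = -29/4


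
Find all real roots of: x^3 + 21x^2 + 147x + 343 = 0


Let p(x) = x^3 + 21x^2 + 147x + 343. By the rational root theorem (leading coefficient 1), any rational root is an integer divisor of 343: try ±1, ±2, ... in turn.
Test x = 1: value = 512 ≠ 0.
Test x = -1: value = 216 ≠ 0.
Test x = 7: value = 2744 ≠ 0.
Test x = -7: value = 0 ✓, so (x + 7) is a factor.
Synthetic division by (x + 7): bring down 1; 1(-7) + 21 = 14; 14(-7) + 147 = 49; 49(-7) + 343 = 0 → quotient x^2 + 14x + 49, remainder 0.
Solve the quadratic x^2 + 14x + 49 = 0: discriminant = 14^2 - 4(1)(49) = 196 - 196 = 0.
Discriminant = 0, so a double root: x = -14/2 = -7.

x = -7 (multiplicity 3)


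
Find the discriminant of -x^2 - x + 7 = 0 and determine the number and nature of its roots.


For ax^2 + bx + c = 0, discriminant D = b^2 - 4ac
Here a = -1, b = -1, c = 7
D = (-1)^2 - 4(-1)(7) = 1 + 28 = 29

D = 29 > 0 but not a perfect square
The equation has 2 distinct real irrational roots.

Discriminant = 29, 2 distinct real irrational roots


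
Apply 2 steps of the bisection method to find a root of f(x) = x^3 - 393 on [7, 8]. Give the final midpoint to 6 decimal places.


f(x) = x^3 - 393
f(7) = -50 < 0
f(8) = 119 > 0

Step 1: midpoint = (7.000000 + 8.000000)/2 = 7.500000
  f(7.500000) = 28.875000
  f(mid) > 0, so root is in [7.000000, 7.500000]

Step 2: midpoint = (7.000000 + 7.500000)/2 = 7.250000
  f(7.250000) = -11.921875
  f(mid) < 0, so root is in [7.250000, 7.500000]

midpoint = 7.250000


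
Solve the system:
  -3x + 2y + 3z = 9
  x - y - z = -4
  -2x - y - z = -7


Using Cramer's rule. Expand each determinant along the first row.
D  = (-3)*[(-1)*(-1) - (-1)*(-1)] - 2*[1*(-1) - (-1)*(-2)] + 3*[1*(-1) - (-1)*(-2)]
  = (-3)*(0) - 2*(-3) + 3*(-3) = -3
Dx = 9*[(-1)*(-1) - (-1)*(-1)] - 2*[(-4)*(-1) - (-1)*(-7)] + 3*[(-4)*(-1) - (-1)*(-7)]
  = 9*(0) - 2*(-3) + 3*(-3) = -3
Dy = (-3)*[(-4)*(-1) - (-1)*(-7)] - 9*[1*(-1) - (-1)*(-2)] + 3*[1*(-7) - (-4)*(-2)]
  = (-3)*(-3) - 9*(-3) + 3*(-15) = -9
Dz = (-3)*[(-1)*(-7) - (-4)*(-1)] - 2*[1*(-7) - (-4)*(-2)] + 9*[1*(-1) - (-1)*(-2)]
  = (-3)*(3) - 2*(-15) + 9*(-3) = -6
x = Dx/D = -3/-3 = 1, y = Dy/D = -9/-3 = 3, z = Dz/D = -6/-3 = 2
Check eq1: (-3)(1) + (2)(3) + (3)(2) = 9 = 9 ✓
Check eq2: (1)(1) + (-1)(3) + (-1)(2) = -4 = -4 ✓
Check eq3: (-2)(1) + (-1)(3) + (-1)(2) = -7 = -7 ✓

x = 1, y = 3, z = 2


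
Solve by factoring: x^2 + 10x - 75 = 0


We need two numbers that multiply to -75 and add to 10.
Those numbers are -5 and 15 (since (-5) * 15 = -75 and (-5) + 15 = 10).
So x^2 + 10x - 75 = (x - 5)(x + 15) = 0
Setting each factor to zero: x = 5 or x = -15

x = -15, x = 5


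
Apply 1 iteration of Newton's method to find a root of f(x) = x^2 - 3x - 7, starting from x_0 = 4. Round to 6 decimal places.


Newton's method: x_(n+1) = x_n - f(x_n)/f'(x_n)
f(x) = x^2 - 3x - 7
f'(x) = 2x - 3

Iteration 1:
  f(4.000000) = -3.000000
  f'(4.000000) = 5.000000
  x_1 = 4.000000 - (-3.000000)/(5.000000) = 4.600000

x_1 = 4.600000


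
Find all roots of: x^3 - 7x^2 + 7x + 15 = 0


Let p(x) = x^3 - 7x^2 + 7x + 15. By the rational root theorem (leading coefficient 1), any rational root is an integer divisor of 15: try ±1, ±2, ... in turn.
Test x = 1: value = 16 ≠ 0.
Test x = -1: value = 0 ✓, so (x + 1) is a factor.
Synthetic division by (x + 1): bring down 1; 1(-1) - 7 = -8; (-8)(-1) + 7 = 15; 15(-1) + 15 = 0 → quotient x^2 - 8x + 15, remainder 0.
Solve the quadratic x^2 - 8x + 15 = 0: discriminant = (-8)^2 - 4(1)(15) = 64 - 60 = 4.
sqrt(4) = 2, so x = (8 ± 2)/2: x = 5 or x = 3.
Collecting all roots found:

x = -1, x = 3, x = 5


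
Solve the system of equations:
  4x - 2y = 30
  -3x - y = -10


Using Cramer's rule:
Determinant D = (4)(-1) - (-3)(-2) = -4 - 6 = -10
Dx = (30)(-1) - (-10)(-2) = -30 - 20 = -50
Dy = (4)(-10) - (-3)(30) = -40 + 90 = 50
x = Dx/D = -50/-10 = 5
y = Dy/D = 50/-10 = -5

x = 5, y = -5


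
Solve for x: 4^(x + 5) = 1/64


Express both sides with the same base.
1/64 = 4^(-3)
Since the bases match, equate exponents: x + 5 = -3
So x = -3 - (5) = -8

x = -8


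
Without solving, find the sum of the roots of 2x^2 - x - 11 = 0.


By Vieta's formulas for ax^2 + bx + c = 0:
  Sum of roots = -b/a
  Product of roots = c/a

Here a = 2, b = -1, c = -11
Sum = -(-1)/2 = 1/2
Product = -11/2 = -11/2

Sum = 1/2


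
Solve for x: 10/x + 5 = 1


Subtract 5 from both sides: 10/x = -4
Multiply both sides by x: 10 = -4 * x
Divide by -4: x = -5/2

x = -5/2


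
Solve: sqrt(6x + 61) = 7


Square both sides: 6x + 61 = 7^2 = 49
6x = 49 - 61 = -12
x = -2
Check: sqrt(6*(-2) + 61) = sqrt(49) = 7 ✓

x = -2


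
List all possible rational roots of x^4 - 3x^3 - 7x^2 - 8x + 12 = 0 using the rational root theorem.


Rational root theorem: possible roots are ±p/q where:
  p divides the constant term (12): p ∈ {1, 2, 3, 4, 6, 12}
  q divides the leading coefficient (1): q ∈ {1}

All possible rational roots: -12, -6, -4, -3, -2, -1, 1, 2, 3, 4, 6, 12

-12, -6, -4, -3, -2, -1, 1, 2, 3, 4, 6, 12


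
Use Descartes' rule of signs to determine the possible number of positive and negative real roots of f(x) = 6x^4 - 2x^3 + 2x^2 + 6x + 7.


Descartes' rule of signs:

For positive roots, count sign changes in f(x) = 6x^4 - 2x^3 + 2x^2 + 6x + 7:
Signs of coefficients: +, -, +, +, +
Number of sign changes: 2
Possible positive real roots: 2, 0

For negative roots, examine f(-x) = 6x^4 + 2x^3 + 2x^2 - 6x + 7:
Signs of coefficients: +, +, +, -, +
Number of sign changes: 2
Possible negative real roots: 2, 0

Positive roots: 2 or 0; Negative roots: 2 or 0


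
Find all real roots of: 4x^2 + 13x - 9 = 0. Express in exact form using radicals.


Using the quadratic formula: x = (-b ± sqrt(b^2 - 4ac)) / (2a)
Here a = 4, b = 13, c = -9
Discriminant = b^2 - 4ac = 13^2 - 4(4)(-9) = 169 + 144 = 313
Since discriminant = 313 > 0, there are two real roots.
x = (-13 ± sqrt(313)) / 8
Numerically: x ≈ 0.5865 or x ≈ -3.8365

x = (-13 + sqrt(313)) / 8 or x = (-13 - sqrt(313)) / 8


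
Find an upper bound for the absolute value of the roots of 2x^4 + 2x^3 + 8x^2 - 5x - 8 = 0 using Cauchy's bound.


Cauchy's bound: all roots r satisfy |r| <= 1 + max(|a_i/a_n|) for i = 0,...,n-1
where a_n is the leading coefficient.

Coefficients: [2, 2, 8, -5, -8]
Leading coefficient a_n = 2
Ratios |a_i/a_n|: 1, 4, 5/2, 4
Maximum ratio: 4
Cauchy's bound: |r| <= 1 + 4 = 5

Upper bound = 5


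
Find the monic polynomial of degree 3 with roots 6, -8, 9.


A monic polynomial with roots 6, -8, 9 is:
p(x) = (x - 6)(x + 8)(x - 9)
After multiplying by (x - 6): x - 6
After multiplying by (x + 8): x^2 + 2x - 48
After multiplying by (x - 9): x^3 - 7x^2 - 66x + 432

x^3 - 7x^2 - 66x + 432


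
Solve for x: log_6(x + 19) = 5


Convert to exponential form: x + 19 = 6^5 = 7776
x = 7776 - 19 = 7757
Check: log_6(7757 + 19) = log_6(7776) = log_6(7776) = 5 ✓

x = 7757


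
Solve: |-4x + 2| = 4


An absolute value equation |expr| = 4 gives two cases:
Case 1: -4x + 2 = 4
  -4x = 2, so x = -1/2
Case 2: -4x + 2 = -4
  -4x = -6, so x = 3/2

x = -1/2, x = 3/2


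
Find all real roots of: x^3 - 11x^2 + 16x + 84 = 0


Let p(x) = x^3 - 11x^2 + 16x + 84. By the rational root theorem (leading coefficient 1), any rational root is an integer divisor of 84: try ±1, ±2, ... in turn.
Test x = 1: value = 90 ≠ 0.
Test x = -1: value = 56 ≠ 0.
Test x = 2: value = 80 ≠ 0.
Test x = -2: value = 0 ✓, so (x + 2) is a factor.
Synthetic division by (x + 2): bring down 1; 1(-2) - 11 = -13; (-13)(-2) + 16 = 42; 42(-2) + 84 = 0 → quotient x^2 - 13x + 42, remainder 0.
Solve the quadratic x^2 - 13x + 42 = 0: discriminant = (-13)^2 - 4(1)(42) = 169 - 168 = 1.
sqrt(1) = 1, so x = (13 ± 1)/2: x = 7 or x = 6.

x = -2, x = 6, x = 7


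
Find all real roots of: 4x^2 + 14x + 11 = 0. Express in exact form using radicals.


Using the quadratic formula: x = (-b ± sqrt(b^2 - 4ac)) / (2a)
Here a = 4, b = 14, c = 11
Discriminant = b^2 - 4ac = 14^2 - 4(4)(11) = 196 - 176 = 20
Since discriminant = 20 > 0, there are two real roots.
x = (-14 ± 2*sqrt(5)) / 8
Simplifying: x = (-7 ± sqrt(5)) / 4
Numerically: x ≈ -1.1910 or x ≈ -2.3090

x = (-7 + sqrt(5)) / 4 or x = (-7 - sqrt(5)) / 4


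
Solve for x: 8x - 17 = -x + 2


Starting with: 8x - 17 = -x + 2
Move all x terms to left: (8 + 1)x = 2 + 17
Simplify: 9x = 19
Divide both sides by 9: x = 19/9

x = 19/9


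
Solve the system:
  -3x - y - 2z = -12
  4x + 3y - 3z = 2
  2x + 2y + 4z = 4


Using Cramer's rule. Expand each determinant along the first row.
D  = (-3)*[3*4 - (-3)*2] - (-1)*[4*4 - (-3)*2] + (-2)*[4*2 - 3*2]
  = (-3)*(18) - (-1)*(22) + (-2)*(2) = -36
Dx = (-12)*[3*4 - (-3)*2] - (-1)*[2*4 - (-3)*4] + (-2)*[2*2 - 3*4]
  = (-12)*(18) - (-1)*(20) + (-2)*(-8) = -180
Dy = (-3)*[2*4 - (-3)*4] - (-12)*[4*4 - (-3)*2] + (-2)*[4*4 - 2*2]
  = (-3)*(20) - (-12)*(22) + (-2)*(12) = 180
Dz = (-3)*[3*4 - 2*2] - (-1)*[4*4 - 2*2] + (-12)*[4*2 - 3*2]
  = (-3)*(8) - (-1)*(12) + (-12)*(2) = -36
x = Dx/D = -180/-36 = 5, y = Dy/D = 180/-36 = -5, z = Dz/D = -36/-36 = 1
Check eq1: (-3)(5) + (-1)(-5) + (-2)(1) = -12 = -12 ✓
Check eq2: (4)(5) + (3)(-5) + (-3)(1) = 2 = 2 ✓
Check eq3: (2)(5) + (2)(-5) + (4)(1) = 4 = 4 ✓

x = 5, y = -5, z = 1


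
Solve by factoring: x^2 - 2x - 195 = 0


We need two numbers that multiply to -195 and add to -2.
Those numbers are -15 and 13 (since (-15) * 13 = -195 and (-15) + 13 = -2).
So x^2 - 2x - 195 = (x - 15)(x + 13) = 0
Setting each factor to zero: x = 15 or x = -13

x = -13, x = 15


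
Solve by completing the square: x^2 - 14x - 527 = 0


Start: x^2 - 14x - 527 = 0
Move constant: x^2 - 14x = 527
Half of -14 is -7, squared is 49
Add 49 to both sides: x^2 - 14x + 49 = 576
(x - 7)^2 = 576
x - 7 = ±24
x = 7 + 24 = 31 or x = 7 - 24 = -17

x = -17, x = 31


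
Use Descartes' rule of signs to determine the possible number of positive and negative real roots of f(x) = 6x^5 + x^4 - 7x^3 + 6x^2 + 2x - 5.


Descartes' rule of signs:

For positive roots, count sign changes in f(x) = 6x^5 + x^4 - 7x^3 + 6x^2 + 2x - 5:
Signs of coefficients: +, +, -, +, +, -
Number of sign changes: 3
Possible positive real roots: 3, 1

For negative roots, examine f(-x) = -6x^5 + x^4 + 7x^3 + 6x^2 - 2x - 5:
Signs of coefficients: -, +, +, +, -, -
Number of sign changes: 2
Possible negative real roots: 2, 0

Positive roots: 3 or 1; Negative roots: 2 or 0


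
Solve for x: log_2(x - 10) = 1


Convert to exponential form: x - 10 = 2^1 = 2
x = 2 + 10 = 12
Check: log_2(12 - 10) = log_2(2) = log_2(2) = 1 ✓

x = 12


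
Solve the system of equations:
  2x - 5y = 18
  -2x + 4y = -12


Using Cramer's rule:
Determinant D = (2)(4) - (-2)(-5) = 8 - 10 = -2
Dx = (18)(4) - (-12)(-5) = 72 - 60 = 12
Dy = (2)(-12) - (-2)(18) = -24 + 36 = 12
x = Dx/D = 12/-2 = -6
y = Dy/D = 12/-2 = -6

x = -6, y = -6


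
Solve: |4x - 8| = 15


An absolute value equation |expr| = 15 gives two cases:
Case 1: 4x - 8 = 15
  4x = 23, so x = 23/4
Case 2: 4x - 8 = -15
  4x = -7, so x = -7/4

x = -7/4, x = 23/4


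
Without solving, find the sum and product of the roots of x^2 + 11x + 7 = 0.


By Vieta's formulas for ax^2 + bx + c = 0:
  Sum of roots = -b/a
  Product of roots = c/a

Here a = 1, b = 11, c = 7
Sum = -(11)/1 = -11
Product = 7/1 = 7

Sum = -11, Product = 7


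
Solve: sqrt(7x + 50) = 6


Square both sides: 7x + 50 = 6^2 = 36
7x = 36 - 50 = -14
x = -2
Check: sqrt(7*(-2) + 50) = sqrt(36) = 6 ✓

x = -2


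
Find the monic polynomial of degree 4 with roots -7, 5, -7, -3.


A monic polynomial with roots -7, 5, -7, -3 is:
p(x) = (x + 7)(x - 5)(x + 7)(x + 3)
After multiplying by (x + 7): x + 7
After multiplying by (x - 5): x^2 + 2x - 35
After multiplying by (x + 7): x^3 + 9x^2 - 21x - 245
After multiplying by (x + 3): x^4 + 12x^3 + 6x^2 - 308x - 735

x^4 + 12x^3 + 6x^2 - 308x - 735


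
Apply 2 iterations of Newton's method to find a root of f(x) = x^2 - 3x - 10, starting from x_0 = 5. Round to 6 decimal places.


Newton's method: x_(n+1) = x_n - f(x_n)/f'(x_n)
f(x) = x^2 - 3x - 10
f'(x) = 2x - 3

Iteration 1:
  f(5.000000) = 0.000000
  f'(5.000000) = 7.000000
  x_1 = 5.000000 - (0.000000)/(7.000000) = 5.000000

Iteration 2:
  f(5.000000) = 0.000000
  f'(5.000000) = 7.000000
  x_2 = 5.000000 - (0.000000)/(7.000000) = 5.000000

x_2 = 5.000000


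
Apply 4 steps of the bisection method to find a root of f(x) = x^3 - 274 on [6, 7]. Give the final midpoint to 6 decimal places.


f(x) = x^3 - 274
f(6) = -58 < 0
f(7) = 69 > 0

Step 1: midpoint = (6.000000 + 7.000000)/2 = 6.500000
  f(6.500000) = 0.625000
  f(mid) > 0, so root is in [6.000000, 6.500000]

Step 2: midpoint = (6.000000 + 6.500000)/2 = 6.250000
  f(6.250000) = -29.859375
  f(mid) < 0, so root is in [6.250000, 6.500000]

Step 3: midpoint = (6.250000 + 6.500000)/2 = 6.375000
  f(6.375000) = -14.916016
  f(mid) < 0, so root is in [6.375000, 6.500000]

Step 4: midpoint = (6.375000 + 6.500000)/2 = 6.437500
  f(6.437500) = -7.220947
  f(mid) < 0, so root is in [6.437500, 6.500000]

midpoint = 6.437500


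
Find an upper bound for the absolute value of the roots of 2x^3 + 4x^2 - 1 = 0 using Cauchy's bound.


Cauchy's bound: all roots r satisfy |r| <= 1 + max(|a_i/a_n|) for i = 0,...,n-1
where a_n is the leading coefficient.

Coefficients: [2, 4, 0, -1]
Leading coefficient a_n = 2
Ratios |a_i/a_n|: 2, 0, 1/2
Maximum ratio: 2
Cauchy's bound: |r| <= 1 + 2 = 3

Upper bound = 3


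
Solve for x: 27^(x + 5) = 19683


Express both sides with the same base.
19683 = 27^3
Since the bases match, equate exponents: x + 5 = 3
So x = 3 - (5) = -2

x = -2


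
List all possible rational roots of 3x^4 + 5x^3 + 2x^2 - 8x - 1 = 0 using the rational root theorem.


Rational root theorem: possible roots are ±p/q where:
  p divides the constant term (-1): p ∈ {1}
  q divides the leading coefficient (3): q ∈ {1, 3}

All possible rational roots: -1, -1/3, 1/3, 1

-1, -1/3, 1/3, 1
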